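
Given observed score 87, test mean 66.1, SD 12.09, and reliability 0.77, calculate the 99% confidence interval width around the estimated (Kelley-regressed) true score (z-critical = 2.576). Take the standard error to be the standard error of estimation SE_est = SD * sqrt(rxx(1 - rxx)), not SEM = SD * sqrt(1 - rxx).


True score estimate = 0.77*87 + 0.23*66.1 = 82.193
SE_est = SD * sqrt(rxx * (1 - rxx)) = 12.09 * sqrt(0.77 * 0.23) = 12.09 * sqrt(0.1771) = 5.087865
CI = T_est +/- z * SE_est, so width = 2 * z * SE_est = 2 * 2.576 * 5.087865
Width = 26.2127

26.2127


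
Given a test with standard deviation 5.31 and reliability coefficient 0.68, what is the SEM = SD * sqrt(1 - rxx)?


SEM = SD * sqrt(1 - rxx)
SEM = 5.31 * sqrt(1 - 0.68)
SEM = 5.31 * sqrt(0.32) = 5.31 * 0.565685
SEM = 3.0038

3.0038


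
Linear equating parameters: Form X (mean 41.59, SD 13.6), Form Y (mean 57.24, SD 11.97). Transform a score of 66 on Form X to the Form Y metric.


slope = SD_Y / SD_X = 11.97 / 13.6 ~ 0.8801
intercept = mean_Y - slope * mean_X = 57.24 - (11.97 / 13.6) * 41.59 ~ 20.6347
Y = slope * X + intercept. To avoid rounding drift from the rounded slope/intercept, evaluate the equivalent form Y = mean_Y + SD_Y * (X - mean_X) / SD_X at full precision:
Y = 57.24 + 11.97 * (66 - 41.59) / 13.6
Y = 57.24 + 11.97 * 24.41 / 13.6
Y = 57.24 + 292.1877 / 13.6
Y = 57.24 + 21.4844
Y = 78.7244

78.7244


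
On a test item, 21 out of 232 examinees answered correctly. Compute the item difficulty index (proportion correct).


Item difficulty p = number correct / total examinees
p = 21 / 232
p = 0.0905

0.0905


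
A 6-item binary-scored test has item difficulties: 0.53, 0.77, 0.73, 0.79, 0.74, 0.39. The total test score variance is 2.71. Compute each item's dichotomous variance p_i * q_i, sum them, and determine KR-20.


For each item, compute p_i * q_i:
  Item 1: 0.53 * 0.47 = 0.2491
  Item 2: 0.77 * 0.23 = 0.1771
  Item 3: 0.73 * 0.27 = 0.1971
  Item 4: 0.79 * 0.21 = 0.1659
  Item 5: 0.74 * 0.26 = 0.1924
  Item 6: 0.39 * 0.61 = 0.2379
Sum(p_i * q_i) = 0.2491 + 0.1771 + 0.1971 + 0.1659 + 0.1924 + 0.2379 = 1.2195
KR-20 = (k/(k-1)) * (1 - Sum(p_i*q_i) / Var_total)
= (6/5) * (1 - 1.2195/2.71)
= 1.2 * 0.55
KR-20 = 0.66

0.66


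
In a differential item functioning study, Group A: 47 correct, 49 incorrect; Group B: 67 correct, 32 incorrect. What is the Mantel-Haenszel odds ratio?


Odds_A = 47/49 = 0.9592
Odds_B = 67/32 = 2.0938
OR = Odds_A / Odds_B = 0.9592 / 2.0938
Exactly, OR = (47 * 32) / (49 * 67) = 1504 / 3283
OR = 0.4581

0.4581


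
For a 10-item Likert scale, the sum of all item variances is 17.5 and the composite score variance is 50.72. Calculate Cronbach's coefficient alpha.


alpha = (k/(k-1)) * (1 - sum(si^2)/s_total^2)
= (10/9) * (1 - 17.5/50.72)
alpha = 0.7277

0.7277


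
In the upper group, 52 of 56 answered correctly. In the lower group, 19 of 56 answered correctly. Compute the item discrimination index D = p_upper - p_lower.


p_upper = 52/56 = 0.9286
p_lower = 19/56 = 0.3393
D = 0.9286 - 0.3393 = 0.5893

0.5893


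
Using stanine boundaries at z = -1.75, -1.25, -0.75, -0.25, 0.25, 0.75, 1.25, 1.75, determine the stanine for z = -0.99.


Stanine boundaries: [-1.75, -1.25, -0.75, -0.25, 0.25, 0.75, 1.25, 1.75]
z = -0.99
Check each boundary:
  z >= -1.75 -> could be stanine 2
  z >= -1.25 -> could be stanine 3
  z < -0.75
  z < -0.25
  z < 0.25
  z < 0.75
  z < 1.25
  z < 1.75
Highest qualifying boundary gives stanine = 3

3


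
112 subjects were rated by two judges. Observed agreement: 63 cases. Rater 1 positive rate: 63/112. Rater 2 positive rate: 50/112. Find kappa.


P_o = 63/112 = 0.5625
P_e = (63*50 + 49*62) / 12544 = 0.493304
kappa = (P_o - P_e) / (1 - P_e)
kappa = (0.5625 - 0.493304) / (1 - 0.493304)
kappa = 0.1366

0.1366


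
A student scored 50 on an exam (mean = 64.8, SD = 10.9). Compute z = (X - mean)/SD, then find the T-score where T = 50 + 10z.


z = (X - mean) / SD = (50 - 64.8) / 10.9
z = -14.8 / 10.9
z = -1.3578
T-score = T = 50 + 10z
Carry z at full precision (z = -14.8 / 10.9) into the conversion:
T-score = 50 + 10 * (-14.8 / 10.9) = 50 + -148 / 10.9
T-score = 50 + -13.578
T-score = 36.422

36.422


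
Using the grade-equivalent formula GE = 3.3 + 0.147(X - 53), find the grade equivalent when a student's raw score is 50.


raw - median = 50 - 53 = -3
slope * diff = 0.147 * -3 = -0.441
GE = 3.3 + -0.441
GE = 2.859

2.859


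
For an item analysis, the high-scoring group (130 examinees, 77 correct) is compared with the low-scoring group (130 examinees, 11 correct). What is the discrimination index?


p_upper = 77/130 = 0.5923
p_lower = 11/130 = 0.0846
D = 0.5923 - 0.0846 = 0.5077

0.5077


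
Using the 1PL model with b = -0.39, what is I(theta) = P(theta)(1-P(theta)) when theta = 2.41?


P = 1/(1+exp(-(2.41--0.39))) = 0.9427
I = P*(1-P) = 0.9427 * 0.0573
I = 0.054

0.054


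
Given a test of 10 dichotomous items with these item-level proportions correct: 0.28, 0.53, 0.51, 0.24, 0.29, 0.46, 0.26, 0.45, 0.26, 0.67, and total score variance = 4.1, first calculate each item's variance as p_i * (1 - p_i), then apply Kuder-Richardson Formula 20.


For each item, compute p_i * q_i:
  Item 1: 0.28 * 0.72 = 0.2016
  Item 2: 0.53 * 0.47 = 0.2491
  Item 3: 0.51 * 0.49 = 0.2499
  Item 4: 0.24 * 0.76 = 0.1824
  Item 5: 0.29 * 0.71 = 0.2059
  Item 6: 0.46 * 0.54 = 0.2484
  Item 7: 0.26 * 0.74 = 0.1924
  Item 8: 0.45 * 0.55 = 0.2475
  Item 9: 0.26 * 0.74 = 0.1924
  Item 10: 0.67 * 0.33 = 0.2211
Sum(p_i * q_i) = 0.2016 + 0.2491 + 0.2499 + 0.1824 + 0.2059 + 0.2484 + 0.1924 + 0.2475 + 0.1924 + 0.2211 = 2.1907
KR-20 = (k/(k-1)) * (1 - Sum(p_i*q_i) / Var_total)
= (10/9) * (1 - 2.1907/4.1)
= 1.1111 * 0.4657
KR-20 = 0.5174

0.5174


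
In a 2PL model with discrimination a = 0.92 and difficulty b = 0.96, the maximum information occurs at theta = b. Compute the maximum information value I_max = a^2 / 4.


For 2PL, max info at theta = b = 0.96
I_max = a^2 / 4 = 0.92^2 / 4
= 0.8464 / 4
I_max = 0.2116

0.2116


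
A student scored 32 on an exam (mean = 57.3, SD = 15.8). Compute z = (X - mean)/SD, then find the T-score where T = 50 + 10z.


z = (X - mean) / SD = (32 - 57.3) / 15.8
z = -25.3 / 15.8
z = -1.6013
T-score = T = 50 + 10z
Carry z at full precision (z = -25.3 / 15.8) into the conversion:
T-score = 50 + 10 * (-25.3 / 15.8) = 50 + -253 / 15.8
T-score = 50 + -16.0127
T-score = 33.9873

33.9873


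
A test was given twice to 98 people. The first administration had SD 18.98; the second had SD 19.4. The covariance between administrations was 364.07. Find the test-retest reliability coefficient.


r = cov(X,Y) / (SD_X * SD_Y)
r = 364.07 / (18.98 * 19.4)
r = 364.07 / 368.212
r = 0.9888

0.9888


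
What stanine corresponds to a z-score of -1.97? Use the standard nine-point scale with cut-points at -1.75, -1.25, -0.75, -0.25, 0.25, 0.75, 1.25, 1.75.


Stanine boundaries: [-1.75, -1.25, -0.75, -0.25, 0.25, 0.75, 1.25, 1.75]
z = -1.97
Check each boundary:
  z < -1.75
  z < -1.25
  z < -0.75
  z < -0.25
  z < 0.25
  z < 0.75
  z < 1.25
  z < 1.75
Highest qualifying boundary gives stanine = 1

1


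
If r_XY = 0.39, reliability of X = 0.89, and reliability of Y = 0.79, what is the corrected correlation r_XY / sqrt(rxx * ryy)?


r_corrected = rxy / sqrt(rxx * ryy)
= 0.39 / sqrt(0.89 * 0.79)
= 0.39 / sqrt(0.7031)
= 0.39 / 0.838511
r_corrected = 0.4651

0.4651


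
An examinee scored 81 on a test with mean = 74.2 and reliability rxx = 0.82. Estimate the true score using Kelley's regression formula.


T_est = rxx * X + (1 - rxx) * mean
T_est = 0.82 * 81 + 0.18 * 74.2
T_est = 66.42 + 13.356
T_est = 79.776

79.776


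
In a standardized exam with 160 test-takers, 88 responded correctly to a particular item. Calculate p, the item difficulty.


Item difficulty p = number correct / total examinees
p = 88 / 160
p = 0.55

0.55


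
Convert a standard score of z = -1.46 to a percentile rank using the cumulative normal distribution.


CDF(z) = 0.5 * (1 + erf(z/sqrt(2)))
erf(-1.0324) = -0.8557
CDF = 0.0721
Percentile rank = 0.0721 * 100 = 7.21

7.21


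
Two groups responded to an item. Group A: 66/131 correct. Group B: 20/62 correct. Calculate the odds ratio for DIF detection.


Odds_A = 66/65 = 1.0154
Odds_B = 20/42 = 0.4762
OR = Odds_A / Odds_B = 1.0154 / 0.4762
Exactly, OR = (66 * 42) / (65 * 20) = 2772 / 1300
OR = 2.1323

2.1323


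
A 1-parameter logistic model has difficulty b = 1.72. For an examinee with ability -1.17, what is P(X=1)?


theta - b = -1.17 - 1.72 = -2.89
exp(-(theta - b)) = exp(2.89) = 17.9933
P = 1 / (1 + 17.9933)
P = 0.0527

0.0527


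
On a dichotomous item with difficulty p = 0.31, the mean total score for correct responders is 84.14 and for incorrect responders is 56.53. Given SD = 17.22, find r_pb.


q = 1 - p = 0.69
rpb = ((M1 - M0) / SD) * sqrt(p * q)
rpb = ((84.14 - 56.53) / 17.22) * sqrt(0.31 * 0.69)
rpb = 0.7415

0.7415


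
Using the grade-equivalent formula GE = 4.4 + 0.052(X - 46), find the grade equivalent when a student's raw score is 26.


raw - median = 26 - 46 = -20
slope * diff = 0.052 * -20 = -1.04
GE = 4.4 + -1.04
GE = 3.36

3.36


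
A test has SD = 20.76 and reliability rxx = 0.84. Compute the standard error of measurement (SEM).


SEM = SD * sqrt(1 - rxx)
SEM = 20.76 * sqrt(1 - 0.84)
SEM = 20.76 * sqrt(0.16) = 20.76 * 0.4
SEM = 8.304

8.304


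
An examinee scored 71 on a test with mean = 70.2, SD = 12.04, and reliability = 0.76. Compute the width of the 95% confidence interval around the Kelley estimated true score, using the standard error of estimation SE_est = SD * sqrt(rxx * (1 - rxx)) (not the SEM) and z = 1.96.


True score estimate = 0.76*71 + 0.24*70.2 = 70.808
SE_est = SD * sqrt(rxx * (1 - rxx)) = 12.04 * sqrt(0.76 * 0.24) = 12.04 * sqrt(0.1824) = 5.142081
CI = T_est +/- z * SE_est, so width = 2 * z * SE_est = 2 * 1.96 * 5.142081
Width = 20.157

20.157


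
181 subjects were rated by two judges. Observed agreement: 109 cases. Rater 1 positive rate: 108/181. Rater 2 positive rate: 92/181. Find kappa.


P_o = 109/181 = 0.60221
P_e = (108*92 + 73*89) / 32761 = 0.501603
kappa = (P_o - P_e) / (1 - P_e)
kappa = (0.60221 - 0.501603) / (1 - 0.501603)
kappa = 0.2019

0.2019


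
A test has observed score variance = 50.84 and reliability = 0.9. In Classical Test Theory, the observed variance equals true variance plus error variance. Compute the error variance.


var_true = rxx * var_obs = 0.9 * 50.84 = 45.756
var_error = var_obs - var_true
var_error = 50.84 - 45.756
var_error = 5.084

5.084


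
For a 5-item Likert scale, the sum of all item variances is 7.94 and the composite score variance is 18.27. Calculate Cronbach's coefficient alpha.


alpha = (k/(k-1)) * (1 - sum(si^2)/s_total^2)
= (5/4) * (1 - 7.94/18.27)
alpha = 0.7068

0.7068


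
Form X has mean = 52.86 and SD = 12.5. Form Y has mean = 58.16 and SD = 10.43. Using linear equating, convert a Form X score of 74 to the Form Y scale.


slope = SD_Y / SD_X = 10.43 / 12.5 ~ 0.8344
intercept = mean_Y - slope * mean_X = 58.16 - (10.43 / 12.5) * 52.86 ~ 14.0536
Y = slope * X + intercept. To avoid rounding drift from the rounded slope/intercept, evaluate the equivalent form Y = mean_Y + SD_Y * (X - mean_X) / SD_X at full precision:
Y = 58.16 + 10.43 * (74 - 52.86) / 12.5
Y = 58.16 + 10.43 * 21.14 / 12.5
Y = 58.16 + 220.4902 / 12.5
Y = 58.16 + 17.6392
Y = 75.7992

75.7992


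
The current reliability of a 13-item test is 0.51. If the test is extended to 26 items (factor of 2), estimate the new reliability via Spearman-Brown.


r_new = (n * rxx) / (1 + (n-1) * rxx)
r_new = (2 * 0.51) / (1 + 1 * 0.51)
r_new = 1.02 / 1.51
r_new = 0.6755

0.6755


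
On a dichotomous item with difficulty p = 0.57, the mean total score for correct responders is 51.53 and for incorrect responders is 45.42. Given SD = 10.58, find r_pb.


q = 1 - p = 0.43
rpb = ((M1 - M0) / SD) * sqrt(p * q)
rpb = ((51.53 - 45.42) / 10.58) * sqrt(0.57 * 0.43)
rpb = 0.2859

0.2859


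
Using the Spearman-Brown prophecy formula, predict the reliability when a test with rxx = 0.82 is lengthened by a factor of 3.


r_new = (n * rxx) / (1 + (n-1) * rxx)
r_new = (3 * 0.82) / (1 + 2 * 0.82)
r_new = 2.46 / 2.64
r_new = 0.9318

0.9318


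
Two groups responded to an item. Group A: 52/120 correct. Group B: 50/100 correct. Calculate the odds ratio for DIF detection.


Odds_A = 52/68 = 0.7647
Odds_B = 50/50 = 1.0
OR = Odds_A / Odds_B = 0.7647 / 1.0
Exactly, OR = (52 * 50) / (68 * 50) = 2600 / 3400
OR = 0.7647

0.7647


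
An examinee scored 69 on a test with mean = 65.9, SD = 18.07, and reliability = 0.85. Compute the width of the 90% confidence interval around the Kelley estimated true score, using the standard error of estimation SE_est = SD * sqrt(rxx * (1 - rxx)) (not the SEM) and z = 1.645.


True score estimate = 0.85*69 + 0.15*65.9 = 68.535
SE_est = SD * sqrt(rxx * (1 - rxx)) = 18.07 * sqrt(0.85 * 0.15) = 18.07 * sqrt(0.1275) = 6.452281
CI = T_est +/- z * SE_est, so width = 2 * z * SE_est = 2 * 1.645 * 6.452281
Width = 21.228

21.228


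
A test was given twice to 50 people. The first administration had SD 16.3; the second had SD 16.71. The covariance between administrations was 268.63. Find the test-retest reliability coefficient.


r = cov(X,Y) / (SD_X * SD_Y)
r = 268.63 / (16.3 * 16.71)
r = 268.63 / 272.373
r = 0.9863

0.9863


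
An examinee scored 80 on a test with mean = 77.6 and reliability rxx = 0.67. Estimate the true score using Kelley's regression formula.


T_est = rxx * X + (1 - rxx) * mean
T_est = 0.67 * 80 + 0.33 * 77.6
T_est = 53.6 + 25.608
T_est = 79.208

79.208


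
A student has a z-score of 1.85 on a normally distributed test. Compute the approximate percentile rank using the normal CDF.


CDF(z) = 0.5 * (1 + erf(z/sqrt(2)))
erf(1.3081) = 0.9357
CDF = 0.9678
Percentile rank = 0.9678 * 100 = 96.78

96.78


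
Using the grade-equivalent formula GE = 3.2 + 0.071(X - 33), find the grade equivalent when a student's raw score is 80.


raw - median = 80 - 33 = 47
slope * diff = 0.071 * 47 = 3.337
GE = 3.2 + 3.337
GE = 6.537

6.537


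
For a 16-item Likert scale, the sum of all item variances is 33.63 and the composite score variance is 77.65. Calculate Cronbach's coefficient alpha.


alpha = (k/(k-1)) * (1 - sum(si^2)/s_total^2)
= (16/15) * (1 - 33.63/77.65)
alpha = 0.6047

0.6047


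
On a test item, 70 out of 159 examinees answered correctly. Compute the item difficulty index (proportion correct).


Item difficulty p = number correct / total examinees
p = 70 / 159
p = 0.4403

0.4403


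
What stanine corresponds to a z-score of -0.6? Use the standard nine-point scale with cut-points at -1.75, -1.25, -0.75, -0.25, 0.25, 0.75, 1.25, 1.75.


Stanine boundaries: [-1.75, -1.25, -0.75, -0.25, 0.25, 0.75, 1.25, 1.75]
z = -0.6
Check each boundary:
  z >= -1.75 -> could be stanine 2
  z >= -1.25 -> could be stanine 3
  z >= -0.75 -> could be stanine 4
  z < -0.25
  z < 0.25
  z < 0.75
  z < 1.25
  z < 1.75
Highest qualifying boundary gives stanine = 4

4


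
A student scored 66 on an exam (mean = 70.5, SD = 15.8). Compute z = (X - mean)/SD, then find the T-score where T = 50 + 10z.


z = (X - mean) / SD = (66 - 70.5) / 15.8
z = -4.5 / 15.8
z = -0.2848
T-score = T = 50 + 10z
Carry z at full precision (z = -4.5 / 15.8) into the conversion:
T-score = 50 + 10 * (-4.5 / 15.8) = 50 + -45 / 15.8
T-score = 50 + -2.8481
T-score = 47.1519

47.1519


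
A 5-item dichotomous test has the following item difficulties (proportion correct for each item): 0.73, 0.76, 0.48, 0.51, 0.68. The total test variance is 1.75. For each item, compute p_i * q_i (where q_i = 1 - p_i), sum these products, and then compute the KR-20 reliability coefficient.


For each item, compute p_i * q_i:
  Item 1: 0.73 * 0.27 = 0.1971
  Item 2: 0.76 * 0.24 = 0.1824
  Item 3: 0.48 * 0.52 = 0.2496
  Item 4: 0.51 * 0.49 = 0.2499
  Item 5: 0.68 * 0.32 = 0.2176
Sum(p_i * q_i) = 0.1971 + 0.1824 + 0.2496 + 0.2499 + 0.2176 = 1.0966
KR-20 = (k/(k-1)) * (1 - Sum(p_i*q_i) / Var_total)
= (5/4) * (1 - 1.0966/1.75)
= 1.25 * 0.3734
KR-20 = 0.4667

0.4667


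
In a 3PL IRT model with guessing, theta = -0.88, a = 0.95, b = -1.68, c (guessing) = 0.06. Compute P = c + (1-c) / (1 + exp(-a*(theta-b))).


logit = 0.95*(-0.88 - -1.68) = 0.76
P* = 1/(1 + exp(-0.76)) = 0.6814
P = 0.06 + (1 - 0.06) * 0.6814
P = 0.7005

0.7005


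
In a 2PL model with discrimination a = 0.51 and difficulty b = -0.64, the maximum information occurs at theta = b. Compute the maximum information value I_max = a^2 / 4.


For 2PL, max info at theta = b = -0.64
I_max = a^2 / 4 = 0.51^2 / 4
= 0.2601 / 4
I_max = 0.065

0.065


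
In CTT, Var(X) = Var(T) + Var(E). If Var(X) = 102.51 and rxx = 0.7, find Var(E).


var_true = rxx * var_obs = 0.7 * 102.51 = 71.757
var_error = var_obs - var_true
var_error = 102.51 - 71.757
var_error = 30.753

30.753


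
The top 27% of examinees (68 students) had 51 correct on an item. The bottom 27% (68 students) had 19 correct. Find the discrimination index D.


p_upper = 51/68 = 0.75
p_lower = 19/68 = 0.2794
D = 0.75 - 0.2794 = 0.4706

0.4706


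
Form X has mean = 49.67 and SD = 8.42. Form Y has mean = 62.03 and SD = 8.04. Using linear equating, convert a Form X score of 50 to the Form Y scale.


slope = SD_Y / SD_X = 8.04 / 8.42 ~ 0.9549
intercept = mean_Y - slope * mean_X = 62.03 - (8.04 / 8.42) * 49.67 ~ 14.6016
Y = slope * X + intercept. To avoid rounding drift from the rounded slope/intercept, evaluate the equivalent form Y = mean_Y + SD_Y * (X - mean_X) / SD_X at full precision:
Y = 62.03 + 8.04 * (50 - 49.67) / 8.42
Y = 62.03 + 8.04 * 0.33 / 8.42
Y = 62.03 + 2.6532 / 8.42
Y = 62.03 + 0.3151
Y = 62.3451

62.3451


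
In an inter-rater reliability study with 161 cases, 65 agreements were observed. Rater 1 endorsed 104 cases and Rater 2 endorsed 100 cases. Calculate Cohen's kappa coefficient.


P_o = 65/161 = 0.403727
P_e = (104*100 + 57*61) / 25921 = 0.535357
kappa = (P_o - P_e) / (1 - P_e)
kappa = (0.403727 - 0.535357) / (1 - 0.535357)
kappa = -0.2833

-0.2833


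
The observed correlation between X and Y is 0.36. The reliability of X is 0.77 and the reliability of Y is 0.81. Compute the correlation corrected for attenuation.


r_corrected = rxy / sqrt(rxx * ryy)
= 0.36 / sqrt(0.77 * 0.81)
= 0.36 / sqrt(0.6237)
= 0.36 / 0.789747
r_corrected = 0.4558

0.4558


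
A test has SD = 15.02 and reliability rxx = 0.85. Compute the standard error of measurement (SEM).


SEM = SD * sqrt(1 - rxx)
SEM = 15.02 * sqrt(1 - 0.85)
SEM = 15.02 * sqrt(0.15) = 15.02 * 0.387298
SEM = 5.8172

5.8172


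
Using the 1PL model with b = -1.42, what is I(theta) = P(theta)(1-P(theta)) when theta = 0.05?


P = 1/(1+exp(-(0.05--1.42))) = 0.8131
I = P*(1-P) = 0.8131 * 0.1869
I = 0.152

0.152


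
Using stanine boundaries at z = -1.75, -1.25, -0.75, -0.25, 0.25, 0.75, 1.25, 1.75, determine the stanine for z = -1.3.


Stanine boundaries: [-1.75, -1.25, -0.75, -0.25, 0.25, 0.75, 1.25, 1.75]
z = -1.3
Check each boundary:
  z >= -1.75 -> could be stanine 2
  z < -1.25
  z < -0.75
  z < -0.25
  z < 0.25
  z < 0.75
  z < 1.25
  z < 1.75
Highest qualifying boundary gives stanine = 2

2


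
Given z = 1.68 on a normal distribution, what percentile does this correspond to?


CDF(z) = 0.5 * (1 + erf(z/sqrt(2)))
erf(1.1879) = 0.907
CDF = 0.9535
Percentile rank = 0.9535 * 100 = 95.35

95.35


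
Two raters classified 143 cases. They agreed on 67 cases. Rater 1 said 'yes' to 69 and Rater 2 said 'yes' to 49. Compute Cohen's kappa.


P_o = 67/143 = 0.468531
P_e = (69*49 + 74*94) / 20449 = 0.505501
kappa = (P_o - P_e) / (1 - P_e)
kappa = (0.468531 - 0.505501) / (1 - 0.505501)
kappa = -0.0748

-0.0748


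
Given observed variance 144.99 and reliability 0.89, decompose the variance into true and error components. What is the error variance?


var_true = rxx * var_obs = 0.89 * 144.99 = 129.0411
var_error = var_obs - var_true
var_error = 144.99 - 129.0411
var_error = 15.9489

15.9489


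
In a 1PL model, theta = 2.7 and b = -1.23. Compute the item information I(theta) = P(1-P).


P = 1/(1+exp(-(2.7--1.23))) = 0.9807
I = P*(1-P) = 0.9807 * 0.0193
I = 0.0189

0.0189


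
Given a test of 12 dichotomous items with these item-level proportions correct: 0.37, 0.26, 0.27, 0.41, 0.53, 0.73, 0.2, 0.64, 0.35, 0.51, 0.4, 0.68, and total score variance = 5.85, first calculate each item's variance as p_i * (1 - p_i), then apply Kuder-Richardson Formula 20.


For each item, compute p_i * q_i:
  Item 1: 0.37 * 0.63 = 0.2331
  Item 2: 0.26 * 0.74 = 0.1924
  Item 3: 0.27 * 0.73 = 0.1971
  Item 4: 0.41 * 0.59 = 0.2419
  Item 5: 0.53 * 0.47 = 0.2491
  Item 6: 0.73 * 0.27 = 0.1971
  Item 7: 0.2 * 0.8 = 0.16
  Item 8: 0.64 * 0.36 = 0.2304
  Item 9: 0.35 * 0.65 = 0.2275
  Item 10: 0.51 * 0.49 = 0.2499
  Item 11: 0.4 * 0.6 = 0.24
  Item 12: 0.68 * 0.32 = 0.2176
Sum(p_i * q_i) = 0.2331 + 0.1924 + 0.1971 + 0.2419 + 0.2491 + 0.1971 + 0.16 + 0.2304 + 0.2275 + 0.2499 + 0.24 + 0.2176 = 2.6361
KR-20 = (k/(k-1)) * (1 - Sum(p_i*q_i) / Var_total)
= (12/11) * (1 - 2.6361/5.85)
= 1.0909 * 0.5494
KR-20 = 0.5993

0.5993


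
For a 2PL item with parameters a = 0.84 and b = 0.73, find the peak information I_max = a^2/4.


For 2PL, max info at theta = b = 0.73
I_max = a^2 / 4 = 0.84^2 / 4
= 0.7056 / 4
I_max = 0.1764

0.1764


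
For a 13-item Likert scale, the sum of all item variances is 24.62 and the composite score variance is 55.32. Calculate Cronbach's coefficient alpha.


alpha = (k/(k-1)) * (1 - sum(si^2)/s_total^2)
= (13/12) * (1 - 24.62/55.32)
alpha = 0.6012

0.6012


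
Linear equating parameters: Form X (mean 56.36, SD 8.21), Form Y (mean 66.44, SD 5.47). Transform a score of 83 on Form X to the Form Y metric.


slope = SD_Y / SD_X = 5.47 / 8.21 ~ 0.6663
intercept = mean_Y - slope * mean_X = 66.44 - (5.47 / 8.21) * 56.36 ~ 28.8895
Y = slope * X + intercept. To avoid rounding drift from the rounded slope/intercept, evaluate the equivalent form Y = mean_Y + SD_Y * (X - mean_X) / SD_X at full precision:
Y = 66.44 + 5.47 * (83 - 56.36) / 8.21
Y = 66.44 + 5.47 * 26.64 / 8.21
Y = 66.44 + 145.7208 / 8.21
Y = 66.44 + 17.7492
Y = 84.1892

84.1892


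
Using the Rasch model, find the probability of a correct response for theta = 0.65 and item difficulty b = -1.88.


theta - b = 0.65 - -1.88 = 2.53
exp(-(theta - b)) = exp(-2.53) = 0.0797
P = 1 / (1 + 0.0797)
P = 0.9262

0.9262


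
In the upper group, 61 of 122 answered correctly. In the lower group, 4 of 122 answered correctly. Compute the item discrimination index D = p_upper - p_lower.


p_upper = 61/122 = 0.5
p_lower = 4/122 = 0.0328
D = 0.5 - 0.0328 = 0.4672

0.4672


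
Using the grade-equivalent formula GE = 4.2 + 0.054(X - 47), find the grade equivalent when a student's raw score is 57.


raw - median = 57 - 47 = 10
slope * diff = 0.054 * 10 = 0.54
GE = 4.2 + 0.54
GE = 4.74

4.74


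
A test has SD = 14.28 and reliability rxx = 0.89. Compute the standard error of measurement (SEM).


SEM = SD * sqrt(1 - rxx)
SEM = 14.28 * sqrt(1 - 0.89)
SEM = 14.28 * sqrt(0.11) = 14.28 * 0.331662
SEM = 4.7361

4.7361


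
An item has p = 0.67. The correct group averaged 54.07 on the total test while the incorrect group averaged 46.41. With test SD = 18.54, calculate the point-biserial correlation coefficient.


q = 1 - p = 0.33
rpb = ((M1 - M0) / SD) * sqrt(p * q)
rpb = ((54.07 - 46.41) / 18.54) * sqrt(0.67 * 0.33)
rpb = 0.1943

0.1943


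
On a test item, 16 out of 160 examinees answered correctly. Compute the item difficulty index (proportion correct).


Item difficulty p = number correct / total examinees
p = 16 / 160
p = 0.1

0.1


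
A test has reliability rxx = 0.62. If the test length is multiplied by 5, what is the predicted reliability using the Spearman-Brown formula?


r_new = (n * rxx) / (1 + (n-1) * rxx)
r_new = (5 * 0.62) / (1 + 4 * 0.62)
r_new = 3.1 / 3.48
r_new = 0.8908

0.8908


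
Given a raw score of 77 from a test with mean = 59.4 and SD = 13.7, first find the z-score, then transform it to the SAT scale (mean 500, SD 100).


z = (X - mean) / SD = (77 - 59.4) / 13.7
z = 17.6 / 13.7
z = 1.2847
SAT-scale = SAT = 500 + 100z
Carry z at full precision (z = 17.6 / 13.7) into the conversion:
SAT-scale = 500 + 100 * (17.6 / 13.7) = 500 + 1760 / 13.7
SAT-scale = 500 + 128.4672
SAT-scale = 628.4672

628.4672


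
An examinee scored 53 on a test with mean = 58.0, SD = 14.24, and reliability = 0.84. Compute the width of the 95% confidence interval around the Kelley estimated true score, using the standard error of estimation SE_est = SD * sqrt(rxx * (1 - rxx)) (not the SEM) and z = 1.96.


True score estimate = 0.84*53 + 0.16*58.0 = 53.8
SE_est = SD * sqrt(rxx * (1 - rxx)) = 14.24 * sqrt(0.84 * 0.16) = 14.24 * sqrt(0.1344) = 5.22047
CI = T_est +/- z * SE_est, so width = 2 * z * SE_est = 2 * 1.96 * 5.22047
Width = 20.4642

20.4642


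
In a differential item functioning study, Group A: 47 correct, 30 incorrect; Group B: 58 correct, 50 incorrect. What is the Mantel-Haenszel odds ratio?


Odds_A = 47/30 = 1.5667
Odds_B = 58/50 = 1.16
OR = Odds_A / Odds_B = 1.5667 / 1.16
Exactly, OR = (47 * 50) / (30 * 58) = 2350 / 1740
OR = 1.3506

1.3506


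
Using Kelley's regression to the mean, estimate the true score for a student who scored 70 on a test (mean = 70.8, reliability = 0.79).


T_est = rxx * X + (1 - rxx) * mean
T_est = 0.79 * 70 + 0.21 * 70.8
T_est = 55.3 + 14.868
T_est = 70.168

70.168


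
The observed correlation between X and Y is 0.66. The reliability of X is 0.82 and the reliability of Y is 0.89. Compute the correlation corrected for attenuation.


r_corrected = rxy / sqrt(rxx * ryy)
= 0.66 / sqrt(0.82 * 0.89)
= 0.66 / sqrt(0.7298)
= 0.66 / 0.854283
r_corrected = 0.7726

0.7726


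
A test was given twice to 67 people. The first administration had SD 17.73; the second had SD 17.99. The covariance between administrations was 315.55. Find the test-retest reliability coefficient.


r = cov(X,Y) / (SD_X * SD_Y)
r = 315.55 / (17.73 * 17.99)
r = 315.55 / 318.9627
r = 0.9893

0.9893


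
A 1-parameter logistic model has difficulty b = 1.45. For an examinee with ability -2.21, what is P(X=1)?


theta - b = -2.21 - 1.45 = -3.66
exp(-(theta - b)) = exp(3.66) = 38.8613
P = 1 / (1 + 38.8613)
P = 0.0251

0.0251


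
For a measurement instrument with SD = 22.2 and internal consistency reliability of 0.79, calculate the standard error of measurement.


SEM = SD * sqrt(1 - rxx)
SEM = 22.2 * sqrt(1 - 0.79)
SEM = 22.2 * sqrt(0.21) = 22.2 * 0.458258
SEM = 10.1733

10.1733


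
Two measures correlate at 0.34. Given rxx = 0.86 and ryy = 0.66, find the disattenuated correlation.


r_corrected = rxy / sqrt(rxx * ryy)
= 0.34 / sqrt(0.86 * 0.66)
= 0.34 / sqrt(0.5676)
= 0.34 / 0.753392
r_corrected = 0.4513

0.4513


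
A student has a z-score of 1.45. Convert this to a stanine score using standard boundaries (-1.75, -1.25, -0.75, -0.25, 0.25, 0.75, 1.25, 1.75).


Stanine boundaries: [-1.75, -1.25, -0.75, -0.25, 0.25, 0.75, 1.25, 1.75]
z = 1.45
Check each boundary:
  z >= -1.75 -> could be stanine 2
  z >= -1.25 -> could be stanine 3
  z >= -0.75 -> could be stanine 4
  z >= -0.25 -> could be stanine 5
  z >= 0.25 -> could be stanine 6
  z >= 0.75 -> could be stanine 7
  z >= 1.25 -> could be stanine 8
  z < 1.75
Highest qualifying boundary gives stanine = 8

8


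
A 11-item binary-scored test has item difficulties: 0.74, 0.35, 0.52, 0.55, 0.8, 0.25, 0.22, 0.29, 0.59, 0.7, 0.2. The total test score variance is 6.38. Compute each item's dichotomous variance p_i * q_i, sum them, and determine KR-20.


For each item, compute p_i * q_i:
  Item 1: 0.74 * 0.26 = 0.1924
  Item 2: 0.35 * 0.65 = 0.2275
  Item 3: 0.52 * 0.48 = 0.2496
  Item 4: 0.55 * 0.45 = 0.2475
  Item 5: 0.8 * 0.2 = 0.16
  Item 6: 0.25 * 0.75 = 0.1875
  Item 7: 0.22 * 0.78 = 0.1716
  Item 8: 0.29 * 0.71 = 0.2059
  Item 9: 0.59 * 0.41 = 0.2419
  Item 10: 0.7 * 0.3 = 0.21
  Item 11: 0.2 * 0.8 = 0.16
Sum(p_i * q_i) = 0.1924 + 0.2275 + 0.2496 + 0.2475 + 0.16 + 0.1875 + 0.1716 + 0.2059 + 0.2419 + 0.21 + 0.16 = 2.2539
KR-20 = (k/(k-1)) * (1 - Sum(p_i*q_i) / Var_total)
= (11/10) * (1 - 2.2539/6.38)
= 1.1 * 0.6467
KR-20 = 0.7114

0.7114


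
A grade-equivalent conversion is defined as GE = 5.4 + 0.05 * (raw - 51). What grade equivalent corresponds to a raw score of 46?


raw - median = 46 - 51 = -5
slope * diff = 0.05 * -5 = -0.25
GE = 5.4 + -0.25
GE = 5.15

5.15


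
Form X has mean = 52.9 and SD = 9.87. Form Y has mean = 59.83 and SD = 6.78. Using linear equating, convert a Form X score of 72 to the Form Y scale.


slope = SD_Y / SD_X = 6.78 / 9.87 ~ 0.6869
intercept = mean_Y - slope * mean_X = 59.83 - (6.78 / 9.87) * 52.9 ~ 23.4914
Y = slope * X + intercept. To avoid rounding drift from the rounded slope/intercept, evaluate the equivalent form Y = mean_Y + SD_Y * (X - mean_X) / SD_X at full precision:
Y = 59.83 + 6.78 * (72 - 52.9) / 9.87
Y = 59.83 + 6.78 * 19.1 / 9.87
Y = 59.83 + 129.498 / 9.87
Y = 59.83 + 13.1204
Y = 72.9504

72.9504


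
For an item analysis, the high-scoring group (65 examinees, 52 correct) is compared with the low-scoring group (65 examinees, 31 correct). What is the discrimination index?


p_upper = 52/65 = 0.8
p_lower = 31/65 = 0.4769
D = 0.8 - 0.4769 = 0.3231

0.3231


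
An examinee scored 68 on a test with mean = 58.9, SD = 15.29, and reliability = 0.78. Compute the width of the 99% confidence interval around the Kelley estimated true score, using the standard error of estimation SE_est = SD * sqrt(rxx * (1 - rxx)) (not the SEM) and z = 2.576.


True score estimate = 0.78*68 + 0.22*58.9 = 65.998
SE_est = SD * sqrt(rxx * (1 - rxx)) = 15.29 * sqrt(0.78 * 0.22) = 15.29 * sqrt(0.1716) = 6.333826
CI = T_est +/- z * SE_est, so width = 2 * z * SE_est = 2 * 2.576 * 6.333826
Width = 32.6319

32.6319


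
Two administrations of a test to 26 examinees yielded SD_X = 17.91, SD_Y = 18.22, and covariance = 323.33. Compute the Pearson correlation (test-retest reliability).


r = cov(X,Y) / (SD_X * SD_Y)
r = 323.33 / (17.91 * 18.22)
r = 323.33 / 326.3202
r = 0.9908

0.9908


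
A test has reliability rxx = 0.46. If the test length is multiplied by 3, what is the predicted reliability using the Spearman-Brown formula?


r_new = (n * rxx) / (1 + (n-1) * rxx)
r_new = (3 * 0.46) / (1 + 2 * 0.46)
r_new = 1.38 / 1.92
r_new = 0.7188

0.7188


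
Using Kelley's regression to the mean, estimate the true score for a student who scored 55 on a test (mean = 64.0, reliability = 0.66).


T_est = rxx * X + (1 - rxx) * mean
T_est = 0.66 * 55 + 0.34 * 64.0
T_est = 36.3 + 21.76
T_est = 58.06

58.06


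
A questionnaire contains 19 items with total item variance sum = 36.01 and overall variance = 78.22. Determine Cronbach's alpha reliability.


alpha = (k/(k-1)) * (1 - sum(si^2)/s_total^2)
= (19/18) * (1 - 36.01/78.22)
alpha = 0.5696

0.5696


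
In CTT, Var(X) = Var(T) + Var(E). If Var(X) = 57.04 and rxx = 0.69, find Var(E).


var_true = rxx * var_obs = 0.69 * 57.04 = 39.3576
var_error = var_obs - var_true
var_error = 57.04 - 39.3576
var_error = 17.6824

17.6824


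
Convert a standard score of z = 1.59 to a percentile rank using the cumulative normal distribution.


CDF(z) = 0.5 * (1 + erf(z/sqrt(2)))
erf(1.1243) = 0.8882
CDF = 0.9441
Percentile rank = 0.9441 * 100 = 94.41

94.41


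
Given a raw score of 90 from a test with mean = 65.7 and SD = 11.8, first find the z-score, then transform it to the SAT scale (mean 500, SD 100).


z = (X - mean) / SD = (90 - 65.7) / 11.8
z = 24.3 / 11.8
z = 2.0593
SAT-scale = SAT = 500 + 100z
Carry z at full precision (z = 24.3 / 11.8) into the conversion:
SAT-scale = 500 + 100 * (24.3 / 11.8) = 500 + 2430 / 11.8
SAT-scale = 500 + 205.9322
SAT-scale = 705.9322

705.9322


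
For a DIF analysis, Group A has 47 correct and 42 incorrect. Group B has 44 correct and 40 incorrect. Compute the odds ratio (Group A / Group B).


Odds_A = 47/42 = 1.119
Odds_B = 44/40 = 1.1
OR = Odds_A / Odds_B = 1.119 / 1.1
Exactly, OR = (47 * 40) / (42 * 44) = 1880 / 1848
OR = 1.0173

1.0173


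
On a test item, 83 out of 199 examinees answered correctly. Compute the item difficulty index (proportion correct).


Item difficulty p = number correct / total examinees
p = 83 / 199
p = 0.4171

0.4171


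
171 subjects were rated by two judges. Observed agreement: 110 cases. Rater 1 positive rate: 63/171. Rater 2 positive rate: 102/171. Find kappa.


P_o = 110/171 = 0.643275
P_e = (63*102 + 108*69) / 29241 = 0.474608
kappa = (P_o - P_e) / (1 - P_e)
kappa = (0.643275 - 0.474608) / (1 - 0.474608)
kappa = 0.321

0.321


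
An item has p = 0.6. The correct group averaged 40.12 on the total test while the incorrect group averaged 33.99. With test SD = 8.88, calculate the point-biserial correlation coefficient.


q = 1 - p = 0.4
rpb = ((M1 - M0) / SD) * sqrt(p * q)
rpb = ((40.12 - 33.99) / 8.88) * sqrt(0.6 * 0.4)
rpb = 0.3382

0.3382


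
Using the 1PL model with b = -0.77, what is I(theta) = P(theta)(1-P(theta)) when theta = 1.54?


P = 1/(1+exp(-(1.54--0.77))) = 0.9097
I = P*(1-P) = 0.9097 * 0.0903
I = 0.0821

0.0821


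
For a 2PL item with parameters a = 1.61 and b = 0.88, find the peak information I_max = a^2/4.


For 2PL, max info at theta = b = 0.88
I_max = a^2 / 4 = 1.61^2 / 4
= 2.5921 / 4
I_max = 0.648

0.648


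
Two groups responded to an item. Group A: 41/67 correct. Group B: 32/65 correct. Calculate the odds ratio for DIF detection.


Odds_A = 41/26 = 1.5769
Odds_B = 32/33 = 0.9697
OR = Odds_A / Odds_B = 1.5769 / 0.9697
Exactly, OR = (41 * 33) / (26 * 32) = 1353 / 832
OR = 1.6262

1.6262


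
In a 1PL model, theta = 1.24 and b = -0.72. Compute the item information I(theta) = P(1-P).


P = 1/(1+exp(-(1.24--0.72))) = 0.8765
I = P*(1-P) = 0.8765 * 0.1235
I = 0.1082

0.1082


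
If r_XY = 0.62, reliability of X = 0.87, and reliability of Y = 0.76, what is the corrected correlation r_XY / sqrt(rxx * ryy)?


r_corrected = rxy / sqrt(rxx * ryy)
= 0.62 / sqrt(0.87 * 0.76)
= 0.62 / sqrt(0.6612)
= 0.62 / 0.813142
r_corrected = 0.7625

0.7625


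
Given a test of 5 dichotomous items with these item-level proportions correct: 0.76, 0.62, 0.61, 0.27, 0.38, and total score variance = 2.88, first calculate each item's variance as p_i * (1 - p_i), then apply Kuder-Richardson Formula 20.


For each item, compute p_i * q_i:
  Item 1: 0.76 * 0.24 = 0.1824
  Item 2: 0.62 * 0.38 = 0.2356
  Item 3: 0.61 * 0.39 = 0.2379
  Item 4: 0.27 * 0.73 = 0.1971
  Item 5: 0.38 * 0.62 = 0.2356
Sum(p_i * q_i) = 0.1824 + 0.2356 + 0.2379 + 0.1971 + 0.2356 = 1.0886
KR-20 = (k/(k-1)) * (1 - Sum(p_i*q_i) / Var_total)
= (5/4) * (1 - 1.0886/2.88)
= 1.25 * 0.622
KR-20 = 0.7775

0.7775


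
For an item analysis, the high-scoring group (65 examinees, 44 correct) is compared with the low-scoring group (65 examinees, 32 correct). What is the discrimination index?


p_upper = 44/65 = 0.6769
p_lower = 32/65 = 0.4923
D = 0.6769 - 0.4923 = 0.1846

0.1846


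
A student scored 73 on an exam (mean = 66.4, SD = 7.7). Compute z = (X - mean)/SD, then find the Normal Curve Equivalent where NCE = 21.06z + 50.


z = (X - mean) / SD = (73 - 66.4) / 7.7
z = 6.6 / 7.7
z = 0.8571
NCE = NCE = 21.06z + 50
Carry z at full precision (z = 6.6 / 7.7) into the conversion:
NCE = 21.06 * (6.6 / 7.7) + 50 = 138.996 / 7.7 + 50
NCE = 18.0514 + 50
NCE = 68.0514

68.0514


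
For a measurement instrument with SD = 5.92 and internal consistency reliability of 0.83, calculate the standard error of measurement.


SEM = SD * sqrt(1 - rxx)
SEM = 5.92 * sqrt(1 - 0.83)
SEM = 5.92 * sqrt(0.17) = 5.92 * 0.412311
SEM = 2.4409

2.4409


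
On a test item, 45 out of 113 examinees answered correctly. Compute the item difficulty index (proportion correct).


Item difficulty p = number correct / total examinees
p = 45 / 113
p = 0.3982

0.3982


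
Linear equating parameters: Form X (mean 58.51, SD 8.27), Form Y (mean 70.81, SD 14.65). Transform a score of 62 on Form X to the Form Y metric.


slope = SD_Y / SD_X = 14.65 / 8.27 ~ 1.7715
intercept = mean_Y - slope * mean_X = 70.81 - (14.65 / 8.27) * 58.51 ~ -32.8383
Y = slope * X + intercept. To avoid rounding drift from the rounded slope/intercept, evaluate the equivalent form Y = mean_Y + SD_Y * (X - mean_X) / SD_X at full precision:
Y = 70.81 + 14.65 * (62 - 58.51) / 8.27
Y = 70.81 + 14.65 * 3.49 / 8.27
Y = 70.81 + 51.1285 / 8.27
Y = 70.81 + 6.1824
Y = 76.9924

76.9924


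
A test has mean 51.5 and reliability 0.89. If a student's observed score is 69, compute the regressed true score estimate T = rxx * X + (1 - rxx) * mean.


T_est = rxx * X + (1 - rxx) * mean
T_est = 0.89 * 69 + 0.11 * 51.5
T_est = 61.41 + 5.665
T_est = 67.075

67.075


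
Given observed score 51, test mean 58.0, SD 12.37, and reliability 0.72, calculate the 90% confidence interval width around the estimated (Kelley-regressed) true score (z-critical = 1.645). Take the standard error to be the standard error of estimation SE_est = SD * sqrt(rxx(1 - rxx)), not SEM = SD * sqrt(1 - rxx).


True score estimate = 0.72*51 + 0.28*58.0 = 52.96
SE_est = SD * sqrt(rxx * (1 - rxx)) = 12.37 * sqrt(0.72 * 0.28) = 12.37 * sqrt(0.2016) = 5.554116
CI = T_est +/- z * SE_est, so width = 2 * z * SE_est = 2 * 1.645 * 5.554116
Width = 18.273

18.273


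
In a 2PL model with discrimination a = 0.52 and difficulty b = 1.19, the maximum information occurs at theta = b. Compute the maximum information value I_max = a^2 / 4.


For 2PL, max info at theta = b = 1.19
I_max = a^2 / 4 = 0.52^2 / 4
= 0.2704 / 4
I_max = 0.0676

0.0676


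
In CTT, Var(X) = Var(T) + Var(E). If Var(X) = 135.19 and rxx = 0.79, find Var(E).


var_true = rxx * var_obs = 0.79 * 135.19 = 106.8001
var_error = var_obs - var_true
var_error = 135.19 - 106.8001
var_error = 28.3899

28.3899


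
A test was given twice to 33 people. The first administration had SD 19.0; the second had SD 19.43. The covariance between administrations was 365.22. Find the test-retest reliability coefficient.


r = cov(X,Y) / (SD_X * SD_Y)
r = 365.22 / (19.0 * 19.43)
r = 365.22 / 369.17
r = 0.9893

0.9893


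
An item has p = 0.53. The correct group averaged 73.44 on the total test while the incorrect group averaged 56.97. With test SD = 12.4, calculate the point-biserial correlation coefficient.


q = 1 - p = 0.47
rpb = ((M1 - M0) / SD) * sqrt(p * q)
rpb = ((73.44 - 56.97) / 12.4) * sqrt(0.53 * 0.47)
rpb = 0.6629

0.6629


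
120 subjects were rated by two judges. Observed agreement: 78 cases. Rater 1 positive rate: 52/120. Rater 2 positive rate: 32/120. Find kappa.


P_o = 78/120 = 0.65
P_e = (52*32 + 68*88) / 14400 = 0.531111
kappa = (P_o - P_e) / (1 - P_e)
kappa = (0.65 - 0.531111) / (1 - 0.531111)
kappa = 0.2536

0.2536


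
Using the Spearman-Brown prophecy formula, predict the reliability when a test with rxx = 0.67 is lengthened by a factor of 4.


r_new = (n * rxx) / (1 + (n-1) * rxx)
r_new = (4 * 0.67) / (1 + 3 * 0.67)
r_new = 2.68 / 3.01
r_new = 0.8904

0.8904


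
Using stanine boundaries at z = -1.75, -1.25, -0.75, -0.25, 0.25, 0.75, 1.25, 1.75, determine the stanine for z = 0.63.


Stanine boundaries: [-1.75, -1.25, -0.75, -0.25, 0.25, 0.75, 1.25, 1.75]
z = 0.63
Check each boundary:
  z >= -1.75 -> could be stanine 2
  z >= -1.25 -> could be stanine 3
  z >= -0.75 -> could be stanine 4
  z >= -0.25 -> could be stanine 5
  z >= 0.25 -> could be stanine 6
  z < 0.75
  z < 1.25
  z < 1.75
Highest qualifying boundary gives stanine = 6

6


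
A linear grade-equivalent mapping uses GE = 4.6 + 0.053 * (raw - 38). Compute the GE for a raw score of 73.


raw - median = 73 - 38 = 35
slope * diff = 0.053 * 35 = 1.855
GE = 4.6 + 1.855
GE = 6.455

6.455
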